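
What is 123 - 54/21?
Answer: 843/7 ≈ 120.43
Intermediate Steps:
123 - 54/21 = 123 + (1/21)*(-54) = 123 - 18/7 = 843/7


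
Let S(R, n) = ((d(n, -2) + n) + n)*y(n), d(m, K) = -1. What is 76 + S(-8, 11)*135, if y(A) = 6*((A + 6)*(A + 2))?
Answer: 3759286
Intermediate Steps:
y(A) = 6*(2 + A)*(6 + A) (y(A) = 6*((6 + A)*(2 + A)) = 6*((2 + A)*(6 + A)) = 6*(2 + A)*(6 + A))
S(R, n) = (-1 + 2*n)*(72 + 6*n**2 + 48*n) (S(R, n) = ((-1 + n) + n)*(72 + 6*n**2 + 48*n) = (-1 + 2*n)*(72 + 6*n**2 + 48*n))
76 + S(-8, 11)*135 = 76 + (6*(-1 + 2*11)*(12 + 11**2 + 8*11))*135 = 76 + (6*(-1 + 22)*(12 + 121 + 88))*135 = 76 + (6*21*221)*135 = 76 + 27846*135 = 76 + 3759210 = 3759286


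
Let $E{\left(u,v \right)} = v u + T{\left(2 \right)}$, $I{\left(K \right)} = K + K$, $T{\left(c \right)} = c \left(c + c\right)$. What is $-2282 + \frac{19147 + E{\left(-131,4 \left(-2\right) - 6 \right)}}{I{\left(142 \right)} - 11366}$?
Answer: $- \frac{25310113}{11082} \approx -2283.9$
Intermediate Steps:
$T{\left(c \right)} = 2 c^{2}$ ($T{\left(c \right)} = c 2 c = 2 c^{2}$)
$I{\left(K \right)} = 2 K$
$E{\left(u,v \right)} = 8 + u v$ ($E{\left(u,v \right)} = v u + 2 \cdot 2^{2} = u v + 2 \cdot 4 = u v + 8 = 8 + u v$)
$-2282 + \frac{19147 + E{\left(-131,4 \left(-2\right) - 6 \right)}}{I{\left(142 \right)} - 11366} = -2282 + \frac{19147 - \left(-8 + 131 \left(4 \left(-2\right) - 6\right)\right)}{2 \cdot 142 - 11366} = -2282 + \frac{19147 - \left(-8 + 131 \left(-8 - 6\right)\right)}{284 - 11366} = -2282 + \frac{19147 + \left(8 - -1834\right)}{-11082} = -2282 + \left(19147 + \left(8 + 1834\right)\right) \left(- \frac{1}{11082}\right) = -2282 + \left(19147 + 1842\right) \left(- \frac{1}{11082}\right) = -2282 + 20989 \left(- \frac{1}{11082}\right) = -2282 - \frac{20989}{11082} = - \frac{25310113}{11082}$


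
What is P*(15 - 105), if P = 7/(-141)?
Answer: 210/47 ≈ 4.4681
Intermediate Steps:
P = -7/141 (P = 7*(-1/141) = -7/141 ≈ -0.049645)
P*(15 - 105) = -7*(15 - 105)/141 = -7/141*(-90) = 210/47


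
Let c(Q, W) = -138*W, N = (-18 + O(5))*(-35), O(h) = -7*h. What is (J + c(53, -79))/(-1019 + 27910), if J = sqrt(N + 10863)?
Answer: 10902/26891 + sqrt(12718)/26891 ≈ 0.40961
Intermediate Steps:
N = 1855 (N = (-18 - 7*5)*(-35) = (-18 - 35)*(-35) = -53*(-35) = 1855)
J = sqrt(12718) (J = sqrt(1855 + 10863) = sqrt(12718) ≈ 112.77)
(J + c(53, -79))/(-1019 + 27910) = (sqrt(12718) - 138*(-79))/(-1019 + 27910) = (sqrt(12718) + 10902)/26891 = (10902 + sqrt(12718))*(1/26891) = 10902/26891 + sqrt(12718)/26891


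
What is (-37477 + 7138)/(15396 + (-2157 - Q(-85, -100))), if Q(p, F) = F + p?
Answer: -30339/13424 ≈ -2.2601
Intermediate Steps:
(-37477 + 7138)/(15396 + (-2157 - Q(-85, -100))) = (-37477 + 7138)/(15396 + (-2157 - (-100 - 85))) = -30339/(15396 + (-2157 - 1*(-185))) = -30339/(15396 + (-2157 + 185)) = -30339/(15396 - 1972) = -30339/13424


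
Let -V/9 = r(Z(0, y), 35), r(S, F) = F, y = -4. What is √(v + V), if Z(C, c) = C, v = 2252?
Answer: √1937 ≈ 44.011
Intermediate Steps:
V = -315 (V = -9*35 = -315)
√(v + V) = √(2252 - 315) = √1937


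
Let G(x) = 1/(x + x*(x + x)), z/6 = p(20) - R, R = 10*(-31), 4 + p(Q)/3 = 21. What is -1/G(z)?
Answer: -9385278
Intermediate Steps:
p(Q) = 51 (p(Q) = -12 + 3*21 = -12 + 63 = 51)
R = -310
z = 2166 (z = 6*(51 - 1*(-310)) = 6*(51 + 310) = 6*361 = 2166)
G(x) = 1/(x + 2*x**2) (G(x) = 1/(x + x*(2*x)) = 1/(x + 2*x**2))
-1/G(z) = -1/(1/(2166*(1 + 2*2166))) = -1/(1/(2166*(1 + 4332))) = -1/((1/2166)/4333) = -1/((1/2166)*(1/4333)) = -1/1/9385278 = -1*9385278 = -9385278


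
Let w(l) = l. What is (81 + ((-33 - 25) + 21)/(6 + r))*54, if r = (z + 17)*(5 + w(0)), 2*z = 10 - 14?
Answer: 13048/3 ≈ 4349.3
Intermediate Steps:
z = -2 (z = (10 - 14)/2 = (½)*(-4) = -2)
r = 75 (r = (-2 + 17)*(5 + 0) = 15*5 = 75)
(81 + ((-33 - 25) + 21)/(6 + r))*54 = (81 + ((-33 - 25) + 21)/(6 + 75))*54 = (81 + (-58 + 21)/81)*54 = (81 - 37*1/81)*54 = (81 - 37/81)*54 = (6524/81)*54 = 13048/3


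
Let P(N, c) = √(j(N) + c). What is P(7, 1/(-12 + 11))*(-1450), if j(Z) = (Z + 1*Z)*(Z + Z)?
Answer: -1450*√195 ≈ -20248.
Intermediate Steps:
j(Z) = 4*Z² (j(Z) = (Z + Z)*(2*Z) = (2*Z)*(2*Z) = 4*Z²)
P(N, c) = √(c + 4*N²) (P(N, c) = √(4*N² + c) = √(c + 4*N²))
P(7, 1/(-12 + 11))*(-1450) = √(1/(-12 + 11) + 4*7²)*(-1450) = √(1/(-1) + 4*49)*(-1450) = √(-1 + 196)*(-1450) = √195*(-1450) = -1450*√195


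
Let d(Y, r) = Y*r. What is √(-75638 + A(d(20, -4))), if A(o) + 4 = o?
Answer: I*√75722 ≈ 275.18*I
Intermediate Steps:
A(o) = -4 + o
√(-75638 + A(d(20, -4))) = √(-75638 + (-4 + 20*(-4))) = √(-75638 + (-4 - 80)) = √(-75638 - 84) = √(-75722) = I*√75722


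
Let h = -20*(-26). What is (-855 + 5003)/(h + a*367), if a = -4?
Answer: -1037/237 ≈ -4.3755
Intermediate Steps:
h = 520
(-855 + 5003)/(h + a*367) = (-855 + 5003)/(520 - 4*367) = 4148/(520 - 1468) = 4148/(-948) = 4148*(-1/948) = -1037/237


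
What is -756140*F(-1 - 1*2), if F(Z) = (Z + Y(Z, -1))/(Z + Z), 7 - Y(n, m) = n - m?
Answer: 756140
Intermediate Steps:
Y(n, m) = 7 + m - n (Y(n, m) = 7 - (n - m) = 7 + (m - n) = 7 + m - n)
F(Z) = 3/Z (F(Z) = (Z + (7 - 1 - Z))/(Z + Z) = (Z + (6 - Z))/((2*Z)) = 6*(1/(2*Z)) = 3/Z)
-756140*F(-1 - 1*2) = -2268420/(-1 - 1*2) = -2268420/(-1 - 2) = -2268420/(-3) = -2268420*(-1)/3 = -756140*(-1) = 756140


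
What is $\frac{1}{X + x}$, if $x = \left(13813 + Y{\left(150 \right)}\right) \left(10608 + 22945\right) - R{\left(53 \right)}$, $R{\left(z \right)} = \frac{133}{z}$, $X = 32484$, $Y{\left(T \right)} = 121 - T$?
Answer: $\frac{53}{24513932775} \approx 2.162 \cdot 10^{-9}$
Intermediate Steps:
$x = \frac{24512211123}{53}$ ($x = \left(13813 + \left(121 - 150\right)\right) \left(10608 + 22945\right) - \frac{133}{53} = \left(13813 + \left(121 - 150\right)\right) 33553 - 133 \cdot \frac{1}{53} = \left(13813 - 29\right) 33553 - \frac{133}{53} = 13784 \cdot 33553 - \frac{133}{53} = 462494552 - \frac{133}{53} = \frac{24512211123}{53} \approx 4.6249 \cdot 10^{8}$)
$\frac{1}{X + x} = \frac{1}{32484 + \frac{24512211123}{53}} = \frac{1}{\frac{24513932775}{53}} = \frac{53}{24513932775}$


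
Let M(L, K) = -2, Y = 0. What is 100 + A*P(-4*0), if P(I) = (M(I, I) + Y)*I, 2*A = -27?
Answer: 100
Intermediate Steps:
A = -27/2 (A = (½)*(-27) = -27/2 ≈ -13.500)
P(I) = -2*I (P(I) = (-2 + 0)*I = -2*I)
100 + A*P(-4*0) = 100 - (-27)*(-4*0) = 100 - (-27)*0 = 100 - 27/2*0 = 100 + 0 = 100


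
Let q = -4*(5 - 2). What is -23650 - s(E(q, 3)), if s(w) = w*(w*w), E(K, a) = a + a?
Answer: -23866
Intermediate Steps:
q = -12 (q = -4*3 = -12)
E(K, a) = 2*a
s(w) = w³ (s(w) = w*w² = w³)
-23650 - s(E(q, 3)) = -23650 - (2*3)³ = -23650 - 1*6³ = -23650 - 1*216 = -23650 - 216 = -23866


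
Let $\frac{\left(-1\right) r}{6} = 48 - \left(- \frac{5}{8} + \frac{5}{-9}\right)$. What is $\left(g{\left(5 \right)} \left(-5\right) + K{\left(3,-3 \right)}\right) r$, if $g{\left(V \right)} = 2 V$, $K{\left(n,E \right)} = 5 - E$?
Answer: $\frac{24787}{2} \approx 12394.0$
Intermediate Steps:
$r = - \frac{3541}{12}$ ($r = - 6 \left(48 - \left(- \frac{5}{8} + \frac{5}{-9}\right)\right) = - 6 \left(48 - \left(\left(-5\right) \frac{1}{8} + 5 \left(- \frac{1}{9}\right)\right)\right) = - 6 \left(48 - \left(- \frac{5}{8} - \frac{5}{9}\right)\right) = - 6 \left(48 - - \frac{85}{72}\right) = - 6 \left(48 + \frac{85}{72}\right) = \left(-6\right) \frac{3541}{72} = - \frac{3541}{12} \approx -295.08$)
$\left(g{\left(5 \right)} \left(-5\right) + K{\left(3,-3 \right)}\right) r = \left(2 \cdot 5 \left(-5\right) + \left(5 - -3\right)\right) \left(- \frac{3541}{12}\right) = \left(10 \left(-5\right) + \left(5 + 3\right)\right) \left(- \frac{3541}{12}\right) = \left(-50 + 8\right) \left(- \frac{3541}{12}\right) = \left(-42\right) \left(- \frac{3541}{12}\right) = \frac{24787}{2}$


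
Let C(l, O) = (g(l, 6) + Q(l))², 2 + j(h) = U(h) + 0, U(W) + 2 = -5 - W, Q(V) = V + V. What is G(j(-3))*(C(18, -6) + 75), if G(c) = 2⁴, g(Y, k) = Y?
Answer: 47856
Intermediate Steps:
Q(V) = 2*V
U(W) = -7 - W (U(W) = -2 + (-5 - W) = -7 - W)
j(h) = -9 - h (j(h) = -2 + ((-7 - h) + 0) = -2 + (-7 - h) = -9 - h)
G(c) = 16
C(l, O) = 9*l² (C(l, O) = (l + 2*l)² = (3*l)² = 9*l²)
G(j(-3))*(C(18, -6) + 75) = 16*(9*18² + 75) = 16*(9*324 + 75) = 16*(2916 + 75) = 16*2991 = 47856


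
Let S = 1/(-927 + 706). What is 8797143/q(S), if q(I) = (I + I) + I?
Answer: -648056201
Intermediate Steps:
S = -1/221 (S = 1/(-221) = -1/221 ≈ -0.0045249)
q(I) = 3*I (q(I) = 2*I + I = 3*I)
8797143/q(S) = 8797143/((3*(-1/221))) = 8797143/(-3/221) = 8797143*(-221/3) = -648056201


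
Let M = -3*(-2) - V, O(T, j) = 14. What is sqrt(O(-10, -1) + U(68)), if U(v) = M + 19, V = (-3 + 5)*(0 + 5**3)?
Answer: I*sqrt(211) ≈ 14.526*I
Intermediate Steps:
V = 250 (V = 2*(0 + 125) = 2*125 = 250)
M = -244 (M = -3*(-2) - 1*250 = 6 - 250 = -244)
U(v) = -225 (U(v) = -244 + 19 = -225)
sqrt(O(-10, -1) + U(68)) = sqrt(14 - 225) = sqrt(-211) = I*sqrt(211)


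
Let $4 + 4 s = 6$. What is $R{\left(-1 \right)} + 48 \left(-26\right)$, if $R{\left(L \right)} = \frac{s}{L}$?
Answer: $- \frac{2497}{2} \approx -1248.5$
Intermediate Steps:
$s = \frac{1}{2}$ ($s = -1 + \frac{1}{4} \cdot 6 = -1 + \frac{3}{2} = \frac{1}{2} \approx 0.5$)
$R{\left(L \right)} = \frac{1}{2 L}$
$R{\left(-1 \right)} + 48 \left(-26\right) = \frac{1}{2 \left(-1\right)} + 48 \left(-26\right) = \frac{1}{2} \left(-1\right) - 1248 = - \frac{1}{2} - 1248 = - \frac{2497}{2}$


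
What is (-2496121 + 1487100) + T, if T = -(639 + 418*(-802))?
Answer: -674424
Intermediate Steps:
T = 334597 (T = -(639 - 335236) = -1*(-334597) = 334597)
(-2496121 + 1487100) + T = (-2496121 + 1487100) + 334597 = -1009021 + 334597 = -674424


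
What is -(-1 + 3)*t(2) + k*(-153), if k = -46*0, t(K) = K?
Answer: -4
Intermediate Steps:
k = 0
-(-1 + 3)*t(2) + k*(-153) = -(-1 + 3)*2 + 0*(-153) = -2*2 + 0 = -1*4 + 0 = -4 + 0 = -4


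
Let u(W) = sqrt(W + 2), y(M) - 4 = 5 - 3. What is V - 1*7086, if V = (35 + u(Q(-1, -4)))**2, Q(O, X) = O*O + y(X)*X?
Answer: -5882 + 70*I*sqrt(21) ≈ -5882.0 + 320.78*I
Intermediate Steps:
y(M) = 6 (y(M) = 4 + (5 - 3) = 4 + 2 = 6)
Q(O, X) = O**2 + 6*X (Q(O, X) = O*O + 6*X = O**2 + 6*X)
u(W) = sqrt(2 + W)
V = (35 + I*sqrt(21))**2 (V = (35 + sqrt(2 + ((-1)**2 + 6*(-4))))**2 = (35 + sqrt(2 + (1 - 24)))**2 = (35 + sqrt(2 - 23))**2 = (35 + sqrt(-21))**2 = (35 + I*sqrt(21))**2 ≈ 1204.0 + 320.78*I)
V - 1*7086 = (35 + I*sqrt(21))**2 - 1*7086 = (35 + I*sqrt(21))**2 - 7086 = -7086 + (35 + I*sqrt(21))**2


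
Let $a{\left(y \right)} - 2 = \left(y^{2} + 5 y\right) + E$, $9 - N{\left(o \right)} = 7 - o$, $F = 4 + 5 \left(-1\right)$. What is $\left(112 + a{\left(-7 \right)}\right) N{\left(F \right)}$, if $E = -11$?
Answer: $117$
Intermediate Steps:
$F = -1$ ($F = 4 - 5 = -1$)
$N{\left(o \right)} = 2 + o$ ($N{\left(o \right)} = 9 - \left(7 - o\right) = 9 + \left(-7 + o\right) = 2 + o$)
$a{\left(y \right)} = -9 + y^{2} + 5 y$ ($a{\left(y \right)} = 2 - \left(11 - y^{2} - 5 y\right) = 2 + \left(-11 + y^{2} + 5 y\right) = -9 + y^{2} + 5 y$)
$\left(112 + a{\left(-7 \right)}\right) N{\left(F \right)} = \left(112 + \left(-9 + \left(-7\right)^{2} + 5 \left(-7\right)\right)\right) \left(2 - 1\right) = \left(112 - -5\right) 1 = \left(112 + 5\right) 1 = 117 \cdot 1 = 117$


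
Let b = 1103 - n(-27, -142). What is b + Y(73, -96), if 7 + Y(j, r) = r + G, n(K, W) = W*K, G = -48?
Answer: -2882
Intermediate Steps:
n(K, W) = K*W
Y(j, r) = -55 + r (Y(j, r) = -7 + (r - 48) = -7 + (-48 + r) = -55 + r)
b = -2731 (b = 1103 - (-27)*(-142) = 1103 - 1*3834 = 1103 - 3834 = -2731)
b + Y(73, -96) = -2731 + (-55 - 96) = -2731 - 151 = -2882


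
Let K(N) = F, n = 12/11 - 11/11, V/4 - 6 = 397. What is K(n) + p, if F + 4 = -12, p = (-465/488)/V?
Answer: -406031/25376 ≈ -16.001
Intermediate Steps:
V = 1612 (V = 24 + 4*397 = 24 + 1588 = 1612)
n = 1/11 (n = 12*(1/11) - 11*1/11 = 12/11 - 1 = 1/11 ≈ 0.090909)
p = -15/25376 (p = -465/488/1612 = -465*1/488*(1/1612) = -465/488*1/1612 = -15/25376 ≈ -0.00059111)
F = -16 (F = -4 - 12 = -16)
K(N) = -16
K(n) + p = -16 - 15/25376 = -406031/25376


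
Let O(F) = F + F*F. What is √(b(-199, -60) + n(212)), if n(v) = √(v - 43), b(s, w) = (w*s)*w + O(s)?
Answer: I*√676985 ≈ 822.79*I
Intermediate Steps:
O(F) = F + F²
b(s, w) = s*w² + s*(1 + s) (b(s, w) = (w*s)*w + s*(1 + s) = (s*w)*w + s*(1 + s) = s*w² + s*(1 + s))
n(v) = √(-43 + v)
√(b(-199, -60) + n(212)) = √(-199*(1 - 199 + (-60)²) + √(-43 + 212)) = √(-199*(1 - 199 + 3600) + √169) = √(-199*3402 + 13) = √(-676998 + 13) = √(-676985) = I*√676985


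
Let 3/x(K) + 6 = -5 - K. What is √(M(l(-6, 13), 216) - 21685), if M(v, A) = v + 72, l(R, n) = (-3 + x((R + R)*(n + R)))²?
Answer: I*√115129021/73 ≈ 146.98*I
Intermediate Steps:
x(K) = 3/(-11 - K) (x(K) = 3/(-6 + (-5 - K)) = 3/(-11 - K))
l(R, n) = (-3 - 3/(11 + 2*R*(R + n)))² (l(R, n) = (-3 - 3/(11 + (R + R)*(n + R)))² = (-3 - 3/(11 + (2*R)*(R + n)))² = (-3 - 3/(11 + 2*R*(R + n)))²)
M(v, A) = 72 + v
√(M(l(-6, 13), 216) - 21685) = √((72 + 36*(6 - 6*(-6 + 13))²/(11 + 2*(-6)*(-6 + 13))²) - 21685) = √((72 + 36*(6 - 6*7)²/(11 + 2*(-6)*7)²) - 21685) = √((72 + 36*(6 - 42)²/(11 - 84)²) - 21685) = √((72 + 36*(-36)²/(-73)²) - 21685) = √((72 + 36*1296*(1/5329)) - 21685) = √((72 + 46656/5329) - 21685) = √(430344/5329 - 21685) = √(-115129021/5329) = I*√115129021/73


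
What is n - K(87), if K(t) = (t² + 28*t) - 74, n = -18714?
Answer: -28645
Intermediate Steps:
K(t) = -74 + t² + 28*t
n - K(87) = -18714 - (-74 + 87² + 28*87) = -18714 - (-74 + 7569 + 2436) = -18714 - 1*9931 = -18714 - 9931 = -28645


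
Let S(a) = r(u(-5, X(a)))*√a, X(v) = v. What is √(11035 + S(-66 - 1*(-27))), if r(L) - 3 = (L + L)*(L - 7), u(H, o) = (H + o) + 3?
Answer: √(11035 + 3939*I*√39) ≈ 137.83 + 89.235*I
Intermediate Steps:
u(H, o) = 3 + H + o
r(L) = 3 + 2*L*(-7 + L) (r(L) = 3 + (L + L)*(L - 7) = 3 + (2*L)*(-7 + L) = 3 + 2*L*(-7 + L))
S(a) = √a*(31 - 14*a + 2*(-2 + a)²) (S(a) = (3 - 14*(3 - 5 + a) + 2*(3 - 5 + a)²)*√a = (3 - 14*(-2 + a) + 2*(-2 + a)²)*√a = (3 + (28 - 14*a) + 2*(-2 + a)²)*√a = (31 - 14*a + 2*(-2 + a)²)*√a = √a*(31 - 14*a + 2*(-2 + a)²))
√(11035 + S(-66 - 1*(-27))) = √(11035 + √(-66 - 1*(-27))*(39 - 22*(-66 - 1*(-27)) + 2*(-66 - 1*(-27))²)) = √(11035 + √(-66 + 27)*(39 - 22*(-66 + 27) + 2*(-66 + 27)²)) = √(11035 + √(-39)*(39 - 22*(-39) + 2*(-39)²)) = √(11035 + (I*√39)*(39 + 858 + 2*1521)) = √(11035 + (I*√39)*(39 + 858 + 3042)) = √(11035 + (I*√39)*3939) = √(11035 + 3939*I*√39)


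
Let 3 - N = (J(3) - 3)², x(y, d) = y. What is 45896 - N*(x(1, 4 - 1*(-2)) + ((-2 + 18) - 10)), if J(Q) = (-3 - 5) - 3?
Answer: 47247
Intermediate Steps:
J(Q) = -11 (J(Q) = -8 - 3 = -11)
N = -193 (N = 3 - (-11 - 3)² = 3 - 1*(-14)² = 3 - 1*196 = 3 - 196 = -193)
45896 - N*(x(1, 4 - 1*(-2)) + ((-2 + 18) - 10)) = 45896 - (-193)*(1 + ((-2 + 18) - 10)) = 45896 - (-193)*(1 + (16 - 10)) = 45896 - (-193)*(1 + 6) = 45896 - (-193)*7 = 45896 - 1*(-1351) = 45896 + 1351 = 47247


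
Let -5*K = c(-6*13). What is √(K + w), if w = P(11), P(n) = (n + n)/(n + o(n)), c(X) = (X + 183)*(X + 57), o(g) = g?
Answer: √442 ≈ 21.024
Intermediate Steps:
c(X) = (57 + X)*(183 + X) (c(X) = (183 + X)*(57 + X) = (57 + X)*(183 + X))
K = 441 (K = -(10431 + (-6*13)² + 240*(-6*13))/5 = -(10431 + (-78)² + 240*(-78))/5 = -(10431 + 6084 - 18720)/5 = -⅕*(-2205) = 441)
P(n) = 1 (P(n) = (n + n)/(n + n) = (2*n)/((2*n)) = (2*n)*(1/(2*n)) = 1)
w = 1
√(K + w) = √(441 + 1) = √442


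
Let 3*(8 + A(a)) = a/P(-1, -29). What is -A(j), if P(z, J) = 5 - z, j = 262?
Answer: -59/9 ≈ -6.5556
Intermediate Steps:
A(a) = -8 + a/18 (A(a) = -8 + (a/(5 - 1*(-1)))/3 = -8 + (a/(5 + 1))/3 = -8 + (a/6)/3 = -8 + a/18)
-A(j) = -(-8 + (1/18)*262) = -(-8 + 131/9) = -1*59/9 = -59/9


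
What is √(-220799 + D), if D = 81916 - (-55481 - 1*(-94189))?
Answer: I*√177591 ≈ 421.42*I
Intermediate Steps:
D = 43208 (D = 81916 - (-55481 + 94189) = 81916 - 1*38708 = 81916 - 38708 = 43208)
√(-220799 + D) = √(-220799 + 43208) = √(-177591) = I*√177591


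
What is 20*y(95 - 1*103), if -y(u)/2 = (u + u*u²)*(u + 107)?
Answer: 2059200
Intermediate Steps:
y(u) = -2*(107 + u)*(u + u³) (y(u) = -2*(u + u*u²)*(u + 107) = -2*(u + u³)*(107 + u) = -2*(107 + u)*(u + u³))
20*y(95 - 1*103) = 20*(-2*(95 - 1*103)*(107 + (95 - 1*103) + (95 - 1*103)³ + 107*(95 - 1*103)²)) = 20*(-2*(95 - 103)*(107 + (95 - 103) + (95 - 103)³ + 107*(95 - 103)²)) = 20*(-2*(-8)*(107 - 8 + (-8)³ + 107*(-8)²)) = 20*(-2*(-8)*(107 - 8 - 512 + 107*64)) = 20*(-2*(-8)*(107 - 8 - 512 + 6848)) = 20*(-2*(-8)*6435) = 20*102960 = 2059200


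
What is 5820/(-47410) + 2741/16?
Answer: 12985769/75856 ≈ 171.19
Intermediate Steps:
5820/(-47410) + 2741/16 = 5820*(-1/47410) + 2741*(1/16) = -582/4741 + 2741/16 = 12985769/75856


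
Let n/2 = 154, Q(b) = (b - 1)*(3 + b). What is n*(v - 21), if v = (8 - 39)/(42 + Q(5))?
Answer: -244090/37 ≈ -6597.0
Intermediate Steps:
Q(b) = (-1 + b)*(3 + b)
v = -31/74 (v = (8 - 39)/(42 + (-3 + 5² + 2*5)) = -31/(42 + (-3 + 25 + 10)) = -31/(42 + 32) = -31/74 ≈ -0.41892)
n = 308 (n = 2*154 = 308)
n*(v - 21) = 308*(-31/74 - 21) = 308*(-1585/74) = -244090/37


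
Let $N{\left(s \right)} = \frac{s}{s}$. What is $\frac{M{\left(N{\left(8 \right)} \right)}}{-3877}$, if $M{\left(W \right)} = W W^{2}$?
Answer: $- \frac{1}{3877} \approx -0.00025793$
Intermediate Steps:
$N{\left(s \right)} = 1$
$M{\left(W \right)} = W^{3}$
$\frac{M{\left(N{\left(8 \right)} \right)}}{-3877} = \frac{1^{3}}{-3877} = 1 \left(- \frac{1}{3877}\right) = - \frac{1}{3877}$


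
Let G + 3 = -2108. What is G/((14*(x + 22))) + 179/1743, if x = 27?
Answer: -508097/170814 ≈ -2.9746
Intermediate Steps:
G = -2111 (G = -3 - 2108 = -2111)
G/((14*(x + 22))) + 179/1743 = -2111*1/(14*(27 + 22)) + 179/1743 = -2111/(14*49) + 179*(1/1743) = -2111/686 + 179/1743 = -508097/170814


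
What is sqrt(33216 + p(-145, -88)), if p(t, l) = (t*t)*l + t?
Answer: I*sqrt(1817129) ≈ 1348.0*I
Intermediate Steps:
p(t, l) = t + l*t**2 (p(t, l) = t**2*l + t = l*t**2 + t = t + l*t**2)
sqrt(33216 + p(-145, -88)) = sqrt(33216 - 145*(1 - 88*(-145))) = sqrt(33216 - 145*(1 + 12760)) = sqrt(33216 - 145*12761) = sqrt(33216 - 1850345) = sqrt(-1817129) = I*sqrt(1817129)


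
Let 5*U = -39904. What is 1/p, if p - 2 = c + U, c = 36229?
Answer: 5/141251 ≈ 3.5398e-5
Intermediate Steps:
U = -39904/5 (U = (⅕)*(-39904) = -39904/5 ≈ -7980.8)
p = 141251/5 (p = 2 + (36229 - 39904/5) = 2 + 141241/5 = 141251/5 ≈ 28250.)
1/p = 1/(141251/5) = 5/141251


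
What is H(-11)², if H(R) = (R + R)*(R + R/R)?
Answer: 48400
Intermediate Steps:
H(R) = 2*R*(1 + R) (H(R) = (2*R)*(R + 1) = (2*R)*(1 + R) = 2*R*(1 + R))
H(-11)² = (2*(-11)*(1 - 11))² = (2*(-11)*(-10))² = 220² = 48400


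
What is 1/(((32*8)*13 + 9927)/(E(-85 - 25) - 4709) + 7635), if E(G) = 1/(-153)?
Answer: 65498/499892865 ≈ 0.00013102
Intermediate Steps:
E(G) = -1/153
1/(((32*8)*13 + 9927)/(E(-85 - 25) - 4709) + 7635) = 1/(((32*8)*13 + 9927)/(-1/153 - 4709) + 7635) = 1/((256*13 + 9927)/(-720478/153) + 7635) = 1/((3328 + 9927)*(-153/720478) + 7635) = 1/(13255*(-153/720478) + 7635) = 1/(-184365/65498 + 7635) = 1/(499892865/65498) = 65498/499892865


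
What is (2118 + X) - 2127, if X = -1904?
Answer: -1913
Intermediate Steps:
(2118 + X) - 2127 = (2118 - 1904) - 2127 = 214 - 2127 = -1913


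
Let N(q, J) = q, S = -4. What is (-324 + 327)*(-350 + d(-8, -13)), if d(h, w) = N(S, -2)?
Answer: -1062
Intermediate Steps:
d(h, w) = -4
(-324 + 327)*(-350 + d(-8, -13)) = (-324 + 327)*(-350 - 4) = 3*(-354) = -1062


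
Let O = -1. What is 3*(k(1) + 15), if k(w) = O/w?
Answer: 42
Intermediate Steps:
k(w) = -1/w
3*(k(1) + 15) = 3*(-1/1 + 15) = 3*(-1*1 + 15) = 3*(-1 + 15) = 3*14 = 42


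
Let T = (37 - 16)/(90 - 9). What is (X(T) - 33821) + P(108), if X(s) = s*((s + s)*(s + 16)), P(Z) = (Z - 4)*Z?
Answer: -444576265/19683 ≈ -22587.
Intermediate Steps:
T = 7/27 (T = 21/81 = 21*(1/81) = 7/27 ≈ 0.25926)
P(Z) = Z*(-4 + Z) (P(Z) = (-4 + Z)*Z = Z*(-4 + Z))
X(s) = 2*s**2*(16 + s) (X(s) = s*((2*s)*(16 + s)) = s*(2*s*(16 + s)) = 2*s**2*(16 + s))
(X(T) - 33821) + P(108) = (2*(7/27)**2*(16 + 7/27) - 33821) + 108*(-4 + 108) = (2*(49/729)*(439/27) - 33821) + 108*104 = (43022/19683 - 33821) + 11232 = -665655721/19683 + 11232 = -444576265/19683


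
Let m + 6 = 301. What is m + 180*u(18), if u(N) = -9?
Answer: -1325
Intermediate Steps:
m = 295 (m = -6 + 301 = 295)
m + 180*u(18) = 295 + 180*(-9) = 295 - 1620 = -1325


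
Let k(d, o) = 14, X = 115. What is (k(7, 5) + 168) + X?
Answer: 297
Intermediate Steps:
(k(7, 5) + 168) + X = (14 + 168) + 115 = 182 + 115 = 297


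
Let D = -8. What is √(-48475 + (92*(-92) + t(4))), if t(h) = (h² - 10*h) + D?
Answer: I*√56971 ≈ 238.69*I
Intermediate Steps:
t(h) = -8 + h² - 10*h (t(h) = (h² - 10*h) - 8 = -8 + h² - 10*h)
√(-48475 + (92*(-92) + t(4))) = √(-48475 + (92*(-92) + (-8 + 4² - 10*4))) = √(-48475 + (-8464 + (-8 + 16 - 40))) = √(-48475 + (-8464 - 32)) = √(-48475 - 8496) = √(-56971) = I*√56971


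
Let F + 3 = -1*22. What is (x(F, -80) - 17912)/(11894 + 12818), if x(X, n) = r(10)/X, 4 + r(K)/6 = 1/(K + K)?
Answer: -4477763/6178000 ≈ -0.72479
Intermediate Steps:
F = -25 (F = -3 - 1*22 = -3 - 22 = -25)
r(K) = -24 + 3/K (r(K) = -24 + 6/(K + K) = -24 + 6/((2*K)) = -24 + 6*(1/(2*K)) = -24 + 3/K)
x(X, n) = -237/(10*X) (x(X, n) = (-24 + 3/10)/X = -237/(10*X))
(x(F, -80) - 17912)/(11894 + 12818) = (-237/10/(-25) - 17912)/(11894 + 12818) = (-237/10*(-1/25) - 17912)/24712 = (237/250 - 17912)*(1/24712) = -4477763/250*1/24712 = -4477763/6178000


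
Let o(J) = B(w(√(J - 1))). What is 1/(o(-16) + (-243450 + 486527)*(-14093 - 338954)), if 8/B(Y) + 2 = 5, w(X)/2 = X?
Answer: -3/257452816849 ≈ -1.1653e-11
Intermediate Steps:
w(X) = 2*X
B(Y) = 8/3 (B(Y) = 8/(-2 + 5) = 8/3)
o(J) = 8/3
1/(o(-16) + (-243450 + 486527)*(-14093 - 338954)) = 1/(8/3 + (-243450 + 486527)*(-14093 - 338954)) = 1/(8/3 + 243077*(-353047)) = 1/(8/3 - 85817605619) = 1/(-257452816849/3) = -3/257452816849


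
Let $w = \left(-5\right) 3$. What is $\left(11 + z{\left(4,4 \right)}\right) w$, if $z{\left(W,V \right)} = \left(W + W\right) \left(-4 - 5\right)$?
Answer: $915$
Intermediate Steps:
$w = -15$
$z{\left(W,V \right)} = - 18 W$ ($z{\left(W,V \right)} = 2 W \left(-9\right) = - 18 W$)
$\left(11 + z{\left(4,4 \right)}\right) w = \left(11 - 72\right) \left(-15\right) = \left(-61\right) \left(-15\right) = 915$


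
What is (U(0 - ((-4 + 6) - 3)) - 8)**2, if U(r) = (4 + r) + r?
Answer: 4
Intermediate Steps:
U(r) = 4 + 2*r
(U(0 - ((-4 + 6) - 3)) - 8)**2 = ((4 + 2*(0 - ((-4 + 6) - 3))) - 8)**2 = ((4 + 2*(0 - (2 - 3))) - 8)**2 = ((4 + 2*(0 - 1*(-1))) - 8)**2 = ((4 + 2*(0 + 1)) - 8)**2 = ((4 + 2*1) - 8)**2 = ((4 + 2) - 8)**2 = (6 - 8)**2 = (-2)**2 = 4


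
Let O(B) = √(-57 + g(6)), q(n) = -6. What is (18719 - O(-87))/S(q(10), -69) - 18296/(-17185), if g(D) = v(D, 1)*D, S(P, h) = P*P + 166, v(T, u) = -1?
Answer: 325381807/3471370 - 3*I*√7/202 ≈ 93.733 - 0.039293*I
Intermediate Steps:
S(P, h) = 166 + P² (S(P, h) = P² + 166 = 166 + P²)
g(D) = -D
O(B) = 3*I*√7 (O(B) = √(-57 - 1*6) = √(-57 - 6) = √(-63) = 3*I*√7)
(18719 - O(-87))/S(q(10), -69) - 18296/(-17185) = (18719 - 3*I*√7)/(166 + (-6)²) - 18296/(-17185) = (18719 - 3*I*√7)/(166 + 36) - 18296*(-1/17185) = (18719 - 3*I*√7)/202 + 18296/17185 = (18719 - 3*I*√7)*(1/202) + 18296/17185 = (18719/202 - 3*I*√7/202) + 18296/17185 = 325381807/3471370 - 3*I*√7/202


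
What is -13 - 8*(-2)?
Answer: 3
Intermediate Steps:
-13 - 8*(-2) = -13 - 1*(-16) = -13 + 16 = 3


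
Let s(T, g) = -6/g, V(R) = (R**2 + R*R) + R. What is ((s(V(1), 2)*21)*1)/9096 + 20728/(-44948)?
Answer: -15947801/34070584 ≈ -0.46808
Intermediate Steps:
V(R) = R + 2*R**2 (V(R) = (R**2 + R**2) + R = 2*R**2 + R = R + 2*R**2)
((s(V(1), 2)*21)*1)/9096 + 20728/(-44948) = ((-6/2*21)*1)/9096 + 20728/(-44948) = ((-6*1/2*21)*1)*(1/9096) + 20728*(-1/44948) = (-3*21*1)*(1/9096) - 5182/11237 = -63*1*(1/9096) - 5182/11237 = -63*1/9096 - 5182/11237 = -21/3032 - 5182/11237 = -15947801/34070584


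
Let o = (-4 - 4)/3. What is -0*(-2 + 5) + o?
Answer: -8/3 ≈ -2.6667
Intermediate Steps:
o = -8/3 (o = -8*1/3 = -8/3 ≈ -2.6667)
-0*(-2 + 5) + o = -0*(-2 + 5) - 8/3 = -0*3 - 8/3 = -84*0 - 8/3 = 0 - 8/3 = -8/3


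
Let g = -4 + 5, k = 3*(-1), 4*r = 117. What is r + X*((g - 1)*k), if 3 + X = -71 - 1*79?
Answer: 117/4 ≈ 29.250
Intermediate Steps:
r = 117/4 (r = (¼)*117 = 117/4 ≈ 29.250)
k = -3
g = 1
X = -153 (X = -3 + (-71 - 1*79) = -3 + (-71 - 79) = -3 - 150 = -153)
r + X*((g - 1)*k) = 117/4 - 153*(1 - 1)*(-3) = 117/4 - 0*(-3) = 117/4 - 153*0 = 117/4 + 0 = 117/4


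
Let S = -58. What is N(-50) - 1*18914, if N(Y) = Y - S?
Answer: -18906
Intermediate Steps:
N(Y) = 58 + Y (N(Y) = Y - 1*(-58) = Y + 58 = 58 + Y)
N(-50) - 1*18914 = (58 - 50) - 1*18914 = 8 - 18914 = -18906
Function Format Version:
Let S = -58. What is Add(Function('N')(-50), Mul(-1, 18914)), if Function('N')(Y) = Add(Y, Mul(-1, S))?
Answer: -18906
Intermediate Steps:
Function('N')(Y) = Add(58, Y) (Function('N')(Y) = Add(Y, Mul(-1, -58)) = Add(Y, 58) = Add(58, Y))
Add(Function('N')(-50), Mul(-1, 18914)) = Add(Add(58, -50), Mul(-1, 18914)) = Add(8, -18914) = -18906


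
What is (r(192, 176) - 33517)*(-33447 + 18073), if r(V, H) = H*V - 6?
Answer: -4135606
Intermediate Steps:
r(V, H) = -6 + H*V
(r(192, 176) - 33517)*(-33447 + 18073) = ((-6 + 176*192) - 33517)*(-33447 + 18073) = ((-6 + 33792) - 33517)*(-15374) = (33786 - 33517)*(-15374) = 269*(-15374) = -4135606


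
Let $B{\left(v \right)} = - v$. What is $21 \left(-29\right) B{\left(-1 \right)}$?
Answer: $-609$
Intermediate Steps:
$21 \left(-29\right) B{\left(-1 \right)} = 21 \left(-29\right) \left(\left(-1\right) \left(-1\right)\right) = \left(-609\right) 1 = -609$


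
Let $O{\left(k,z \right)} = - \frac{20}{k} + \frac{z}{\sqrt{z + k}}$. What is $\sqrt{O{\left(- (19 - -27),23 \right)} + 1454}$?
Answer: $\frac{\sqrt{769396 - 529 i \sqrt{23}}}{23} \approx 38.137 - 0.062876 i$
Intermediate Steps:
$O{\left(k,z \right)} = - \frac{20}{k} + \frac{z}{\sqrt{k + z}}$
$\sqrt{O{\left(- (19 - -27),23 \right)} + 1454} = \sqrt{\left(- \frac{20}{\left(-1\right) \left(19 - -27\right)} + \frac{23}{\sqrt{- (19 - -27) + 23}}\right) + 1454} = \sqrt{\left(- \frac{20}{\left(-1\right) \left(19 + 27\right)} + \frac{23}{\sqrt{- (19 + 27) + 23}}\right) + 1454} = \sqrt{\left(- \frac{20}{\left(-1\right) 46} + \frac{23}{\sqrt{\left(-1\right) 46 + 23}}\right) + 1454} = \sqrt{\left(- \frac{20}{-46} + \frac{23}{\sqrt{-46 + 23}}\right) + 1454} = \sqrt{\left(\left(-20\right) \left(- \frac{1}{46}\right) + \frac{23}{i \sqrt{23}}\right) + 1454} = \sqrt{\left(\frac{10}{23} + 23 \left(- \frac{i \sqrt{23}}{23}\right)\right) + 1454} = \sqrt{\left(\frac{10}{23} - i \sqrt{23}\right) + 1454} = \sqrt{\frac{33452}{23} - i \sqrt{23}}$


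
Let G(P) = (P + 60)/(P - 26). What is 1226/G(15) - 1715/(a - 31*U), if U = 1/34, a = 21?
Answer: -13584188/51225 ≈ -265.19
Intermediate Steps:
G(P) = (60 + P)/(-26 + P)
U = 1/34 ≈ 0.029412
1226/G(15) - 1715/(a - 31*U) = 1226/(((60 + 15)/(-26 + 15))) - 1715/(21 - 31*1/34) = 1226/((75/(-11))) - 1715/(21 - 31/34) = 1226/((-1/11*75)) - 1715/683/34 = 1226/(-75/11) - 1715*34/683 = 1226*(-11/75) - 58310/683 = -13486/75 - 58310/683 = -13584188/51225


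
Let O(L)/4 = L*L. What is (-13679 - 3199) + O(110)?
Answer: 31522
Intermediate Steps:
O(L) = 4*L² (O(L) = 4*(L*L) = 4*L²)
(-13679 - 3199) + O(110) = (-13679 - 3199) + 4*110² = -16878 + 4*12100 = -16878 + 48400 = 31522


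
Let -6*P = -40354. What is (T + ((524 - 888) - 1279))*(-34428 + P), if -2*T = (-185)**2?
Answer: 3117426677/6 ≈ 5.1957e+8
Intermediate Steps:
T = -34225/2 (T = -1/2*(-185)**2 = -1/2*34225 = -34225/2 ≈ -17113.)
P = 20177/3 (P = -1/6*(-40354) = 20177/3 ≈ 6725.7)
(T + ((524 - 888) - 1279))*(-34428 + P) = (-34225/2 + ((524 - 888) - 1279))*(-34428 + 20177/3) = (-34225/2 + (-364 - 1279))*(-83107/3) = (-34225/2 - 1643)*(-83107/3) = -37511/2*(-83107/3) = 3117426677/6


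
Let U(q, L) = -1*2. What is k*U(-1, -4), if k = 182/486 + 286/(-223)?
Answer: 98410/54189 ≈ 1.8161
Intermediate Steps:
U(q, L) = -2
k = -49205/54189 (k = 182*(1/486) + 286*(-1/223) = 91/243 - 286/223 = -49205/54189 ≈ -0.90803)
k*U(-1, -4) = -49205/54189*(-2) = 98410/54189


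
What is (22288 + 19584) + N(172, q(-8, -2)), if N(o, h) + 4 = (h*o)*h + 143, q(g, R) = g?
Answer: 53019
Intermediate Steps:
N(o, h) = 139 + o*h² (N(o, h) = -4 + ((h*o)*h + 143) = -4 + (o*h² + 143) = -4 + (143 + o*h²) = 139 + o*h²)
(22288 + 19584) + N(172, q(-8, -2)) = (22288 + 19584) + (139 + 172*(-8)²) = 41872 + (139 + 172*64) = 41872 + (139 + 11008) = 41872 + 11147 = 53019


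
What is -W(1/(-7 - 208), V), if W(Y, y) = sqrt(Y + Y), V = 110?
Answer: -I*sqrt(430)/215 ≈ -0.096449*I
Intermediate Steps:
W(Y, y) = sqrt(2)*sqrt(Y) (W(Y, y) = sqrt(2*Y) = sqrt(2)*sqrt(Y))
-W(1/(-7 - 208), V) = -sqrt(2)*sqrt(1/(-7 - 208)) = -sqrt(2)*sqrt(1/(-215)) = -sqrt(2)*sqrt(-1/215) = -sqrt(2)*I*sqrt(215)/215 = -I*sqrt(430)/215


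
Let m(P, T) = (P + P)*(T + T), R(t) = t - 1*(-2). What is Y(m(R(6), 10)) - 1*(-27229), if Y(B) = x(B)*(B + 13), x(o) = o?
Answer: 133789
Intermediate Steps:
R(t) = 2 + t (R(t) = t + 2 = 2 + t)
m(P, T) = 4*P*T (m(P, T) = (2*P)*(2*T) = 4*P*T)
Y(B) = B*(13 + B) (Y(B) = B*(B + 13) = B*(13 + B))
Y(m(R(6), 10)) - 1*(-27229) = (4*(2 + 6)*10)*(13 + 4*(2 + 6)*10) - 1*(-27229) = (4*8*10)*(13 + 4*8*10) + 27229 = 320*(13 + 320) + 27229 = 320*333 + 27229 = 106560 + 27229 = 133789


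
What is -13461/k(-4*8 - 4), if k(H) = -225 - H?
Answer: 641/9 ≈ 71.222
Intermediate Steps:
-13461/k(-4*8 - 4) = -13461/(-225 - (-4*8 - 4)) = -13461/(-225 - (-32 - 4)) = -13461/(-225 - 1*(-36)) = -13461/(-225 + 36) = -13461/(-189) = -13461*(-1/189) = 641/9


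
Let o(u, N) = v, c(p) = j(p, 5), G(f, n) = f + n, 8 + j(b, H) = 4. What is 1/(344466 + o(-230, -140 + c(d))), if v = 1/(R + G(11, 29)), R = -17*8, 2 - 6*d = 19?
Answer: 96/33068735 ≈ 2.9030e-6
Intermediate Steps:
j(b, H) = -4 (j(b, H) = -8 + 4 = -4)
d = -17/6 (d = ⅓ - ⅙*19 = ⅓ - 19/6 = -17/6 ≈ -2.8333)
c(p) = -4
R = -136
v = -1/96 (v = 1/(-136 + (11 + 29)) = 1/(-136 + 40) = 1/(-96) = -1/96 ≈ -0.010417)
o(u, N) = -1/96
1/(344466 + o(-230, -140 + c(d))) = 1/(344466 - 1/96) = 1/(33068735/96) = 96/33068735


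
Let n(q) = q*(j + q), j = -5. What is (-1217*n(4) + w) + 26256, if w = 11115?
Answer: 42239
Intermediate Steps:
n(q) = q*(-5 + q)
(-1217*n(4) + w) + 26256 = (-4868*(-5 + 4) + 11115) + 26256 = (-4868*(-1) + 11115) + 26256 = (-1217*(-4) + 11115) + 26256 = (4868 + 11115) + 26256 = 15983 + 26256 = 42239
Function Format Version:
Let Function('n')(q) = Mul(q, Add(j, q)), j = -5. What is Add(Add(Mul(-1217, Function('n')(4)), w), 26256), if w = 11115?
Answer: 42239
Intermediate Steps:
Function('n')(q) = Mul(q, Add(-5, q))
Add(Add(Mul(-1217, Function('n')(4)), w), 26256) = Add(Add(Mul(-1217, Mul(4, Add(-5, 4))), 11115), 26256) = Add(Add(Mul(-1217, Mul(4, -1)), 11115), 26256) = Add(Add(Mul(-1217, -4), 11115), 26256) = Add(Add(4868, 11115), 26256) = Add(15983, 26256) = 42239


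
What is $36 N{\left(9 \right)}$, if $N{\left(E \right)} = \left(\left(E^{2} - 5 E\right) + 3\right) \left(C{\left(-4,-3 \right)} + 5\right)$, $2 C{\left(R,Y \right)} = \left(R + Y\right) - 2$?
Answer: $702$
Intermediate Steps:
$C{\left(R,Y \right)} = -1 + \frac{R}{2} + \frac{Y}{2}$ ($C{\left(R,Y \right)} = \frac{\left(R + Y\right) - 2}{2} = \frac{-2 + R + Y}{2} = -1 + \frac{R}{2} + \frac{Y}{2}$)
$N{\left(E \right)} = \frac{3}{2} + \frac{E^{2}}{2} - \frac{5 E}{2}$ ($N{\left(E \right)} = \left(\left(E^{2} - 5 E\right) + 3\right) \left(\left(-1 + \frac{1}{2} \left(-4\right) + \frac{1}{2} \left(-3\right)\right) + 5\right) = \left(3 + E^{2} - 5 E\right) \left(\left(-1 - 2 - \frac{3}{2}\right) + 5\right) = \left(3 + E^{2} - 5 E\right) \left(- \frac{9}{2} + 5\right) = \left(3 + E^{2} - 5 E\right) \frac{1}{2} = \frac{3}{2} + \frac{E^{2}}{2} - \frac{5 E}{2}$)
$36 N{\left(9 \right)} = 36 \left(\frac{3}{2} + \frac{9^{2}}{2} - \frac{45}{2}\right) = 36 \left(\frac{3}{2} + \frac{1}{2} \cdot 81 - \frac{45}{2}\right) = 36 \left(\frac{3}{2} + \frac{81}{2} - \frac{45}{2}\right) = 36 \cdot \frac{39}{2} = 702$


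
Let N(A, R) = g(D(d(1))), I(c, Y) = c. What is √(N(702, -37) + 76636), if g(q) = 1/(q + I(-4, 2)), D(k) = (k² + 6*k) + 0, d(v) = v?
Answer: √689727/3 ≈ 276.83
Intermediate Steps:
D(k) = k² + 6*k
g(q) = 1/(-4 + q) (g(q) = 1/(q - 4) = 1/(-4 + q))
N(A, R) = ⅓ (N(A, R) = 1/(-4 + 1*(6 + 1)) = 1/(-4 + 1*7) = 1/(-4 + 7) = 1/3 = ⅓)
√(N(702, -37) + 76636) = √(⅓ + 76636) = √(229909/3) = √689727/3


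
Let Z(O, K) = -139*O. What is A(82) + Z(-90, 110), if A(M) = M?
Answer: 12592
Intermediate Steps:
A(82) + Z(-90, 110) = 82 - 139*(-90) = 82 + 12510 = 12592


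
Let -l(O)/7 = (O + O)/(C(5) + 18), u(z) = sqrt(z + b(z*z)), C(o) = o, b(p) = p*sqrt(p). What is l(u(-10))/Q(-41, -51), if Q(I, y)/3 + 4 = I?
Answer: 14*sqrt(110)/1035 ≈ 0.14187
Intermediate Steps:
Q(I, y) = -12 + 3*I
b(p) = p**(3/2)
u(z) = sqrt(z + (z**2)**(3/2)) (u(z) = sqrt(z + (z*z)**(3/2)) = sqrt(z + (z**2)**(3/2)))
l(O) = -14*O/23 (l(O) = -7*(O + O)/(5 + 18) = -7*2*O/23 = -14*O/23)
l(u(-10))/Q(-41, -51) = (-14*sqrt(-10 + ((-10)**2)**(3/2))/23)/(-12 + 3*(-41)) = (-14*sqrt(-10 + 100**(3/2))/23)/(-12 - 123) = -14*sqrt(-10 + 1000)/23/(-135) = -42*sqrt(110)/23*(-1/135) = 14*sqrt(110)/1035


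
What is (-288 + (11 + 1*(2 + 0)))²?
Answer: 75625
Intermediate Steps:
(-288 + (11 + 1*(2 + 0)))² = (-288 + (11 + 1*2))² = (-288 + (11 + 2))² = (-288 + 13)² = (-275)² = 75625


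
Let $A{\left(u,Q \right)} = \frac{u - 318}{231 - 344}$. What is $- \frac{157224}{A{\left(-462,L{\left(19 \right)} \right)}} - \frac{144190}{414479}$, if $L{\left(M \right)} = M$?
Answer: $- \frac{3631102416}{159415} \approx -22778.0$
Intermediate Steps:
$A{\left(u,Q \right)} = \frac{318}{113} - \frac{u}{113}$ ($A{\left(u,Q \right)} = \frac{-318 + u}{-113} = \left(-318 + u\right) \left(- \frac{1}{113}\right) = \frac{318}{113} - \frac{u}{113}$)
$- \frac{157224}{A{\left(-462,L{\left(19 \right)} \right)}} - \frac{144190}{414479} = - \frac{157224}{\frac{318}{113} - - \frac{462}{113}} - \frac{144190}{414479} = - \frac{157224}{\frac{318}{113} + \frac{462}{113}} - \frac{144190}{414479} = - \frac{157224}{\frac{780}{113}} - \frac{144190}{414479} = \left(-157224\right) \frac{113}{780} - \frac{144190}{414479} = - \frac{1480526}{65} - \frac{144190}{414479} = - \frac{3631102416}{159415}$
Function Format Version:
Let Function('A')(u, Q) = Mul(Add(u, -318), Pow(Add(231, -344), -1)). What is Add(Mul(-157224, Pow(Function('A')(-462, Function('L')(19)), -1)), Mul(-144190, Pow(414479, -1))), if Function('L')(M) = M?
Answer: Rational(-3631102416, 159415) ≈ -22778.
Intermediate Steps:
Function('A')(u, Q) = Add(Rational(318, 113), Mul(Rational(-1, 113), u)) (Function('A')(u, Q) = Mul(Add(-318, u), Pow(-113, -1)) = Mul(Add(-318, u), Rational(-1, 113)) = Add(Rational(318, 113), Mul(Rational(-1, 113), u)))
Add(Mul(-157224, Pow(Function('A')(-462, Function('L')(19)), -1)), Mul(-144190, Pow(414479, -1))) = Add(Mul(-157224, Pow(Add(Rational(318, 113), Mul(Rational(-1, 113), -462)), -1)), Mul(-144190, Pow(414479, -1))) = Add(Mul(-157224, Pow(Add(Rational(318, 113), Rational(462, 113)), -1)), Mul(-144190, Rational(1, 414479))) = Add(Mul(-157224, Pow(Rational(780, 113), -1)), Rational(-144190, 414479)) = Add(Mul(-157224, Rational(113, 780)), Rational(-144190, 414479)) = Add(Rational(-1480526, 65), Rational(-144190, 414479)) = Rational(-3631102416, 159415)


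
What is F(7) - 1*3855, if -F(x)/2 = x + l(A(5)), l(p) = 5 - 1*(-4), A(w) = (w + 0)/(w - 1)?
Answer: -3887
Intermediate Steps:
A(w) = w/(-1 + w)
l(p) = 9 (l(p) = 5 + 4 = 9)
F(x) = -18 - 2*x (F(x) = -2*(x + 9) = -2*(9 + x) = -18 - 2*x)
F(7) - 1*3855 = (-18 - 2*7) - 1*3855 = (-18 - 14) - 3855 = -32 - 3855 = -3887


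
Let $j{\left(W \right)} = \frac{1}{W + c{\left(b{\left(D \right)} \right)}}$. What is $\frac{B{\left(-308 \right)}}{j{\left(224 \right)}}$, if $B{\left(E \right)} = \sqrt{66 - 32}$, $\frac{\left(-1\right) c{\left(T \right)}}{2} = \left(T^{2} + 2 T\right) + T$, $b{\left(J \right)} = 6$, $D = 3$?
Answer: $116 \sqrt{34} \approx 676.39$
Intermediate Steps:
$c{\left(T \right)} = - 6 T - 2 T^{2}$ ($c{\left(T \right)} = - 2 \left(\left(T^{2} + 2 T\right) + T\right) = - 2 \left(T^{2} + 3 T\right) = - 6 T - 2 T^{2}$)
$j{\left(W \right)} = \frac{1}{-108 + W}$ ($j{\left(W \right)} = \frac{1}{W - 12 \left(3 + 6\right)} = \frac{1}{W - 12 \cdot 9} = \frac{1}{W - 108} = \frac{1}{-108 + W}$)
$B{\left(E \right)} = \sqrt{34}$
$\frac{B{\left(-308 \right)}}{j{\left(224 \right)}} = \frac{\sqrt{34}}{\frac{1}{-108 + 224}} = \frac{\sqrt{34}}{\frac{1}{116}} = \sqrt{34} \frac{1}{\frac{1}{116}} = \sqrt{34} \cdot 116 = 116 \sqrt{34}$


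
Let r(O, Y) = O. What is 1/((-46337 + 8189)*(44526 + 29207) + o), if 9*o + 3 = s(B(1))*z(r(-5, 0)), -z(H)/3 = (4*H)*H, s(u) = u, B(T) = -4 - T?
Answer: -3/8438298953 ≈ -3.5552e-10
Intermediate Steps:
z(H) = -12*H**2 (z(H) = -3*4*H*H = -12*H**2)
o = 499/3 (o = -1/3 + ((-4 - 1*1)*(-12*(-5)**2))/9 = -1/3 + ((-4 - 1)*(-12*25))/9 = -1/3 + (-5*(-300))/9 = -1/3 + (1/9)*1500 = -1/3 + 500/3 = 499/3 ≈ 166.33)
1/((-46337 + 8189)*(44526 + 29207) + o) = 1/((-46337 + 8189)*(44526 + 29207) + 499/3) = 1/(-38148*73733 + 499/3) = 1/(-2812766484 + 499/3) = 1/(-8438298953/3) = -3/8438298953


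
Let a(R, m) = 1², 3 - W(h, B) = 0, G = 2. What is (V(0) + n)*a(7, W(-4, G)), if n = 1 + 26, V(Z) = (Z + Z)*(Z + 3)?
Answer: 27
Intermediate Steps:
W(h, B) = 3 (W(h, B) = 3 - 1*0 = 3 + 0 = 3)
V(Z) = 2*Z*(3 + Z) (V(Z) = (2*Z)*(3 + Z) = 2*Z*(3 + Z))
n = 27
a(R, m) = 1
(V(0) + n)*a(7, W(-4, G)) = (2*0*(3 + 0) + 27)*1 = (2*0*3 + 27)*1 = (0 + 27)*1 = 27*1 = 27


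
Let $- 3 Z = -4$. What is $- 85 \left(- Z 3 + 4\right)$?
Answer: $0$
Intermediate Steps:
$Z = \frac{4}{3}$ ($Z = \left(- \frac{1}{3}\right) \left(-4\right) = \frac{4}{3} \approx 1.3333$)
$- 85 \left(- Z 3 + 4\right) = - 85 \left(\left(-1\right) \frac{4}{3} \cdot 3 + 4\right) = - 85 \left(\left(- \frac{4}{3}\right) 3 + 4\right) = - 85 \left(-4 + 4\right) = \left(-85\right) 0 = 0$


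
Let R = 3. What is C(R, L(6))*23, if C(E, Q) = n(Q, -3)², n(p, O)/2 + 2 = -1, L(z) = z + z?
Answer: 828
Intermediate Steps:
L(z) = 2*z
n(p, O) = -6 (n(p, O) = -4 + 2*(-1) = -4 - 2 = -6)
C(E, Q) = 36 (C(E, Q) = (-6)² = 36)
C(R, L(6))*23 = 36*23 = 828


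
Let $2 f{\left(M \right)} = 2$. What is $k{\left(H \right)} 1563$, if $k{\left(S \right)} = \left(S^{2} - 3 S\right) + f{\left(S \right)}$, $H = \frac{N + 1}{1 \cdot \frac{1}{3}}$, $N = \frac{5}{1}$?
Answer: $423573$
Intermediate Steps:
$N = 5$ ($N = 5 \cdot 1 = 5$)
$f{\left(M \right)} = 1$ ($f{\left(M \right)} = \frac{1}{2} \cdot 2 = 1$)
$H = 18$ ($H = \frac{5 + 1}{1 \cdot \frac{1}{3}} = \frac{6}{1 \cdot \frac{1}{3}} = 6 \frac{1}{\frac{1}{3}} = 6 \cdot 3 = 18$)
$k{\left(S \right)} = 1 + S^{2} - 3 S$ ($k{\left(S \right)} = \left(S^{2} - 3 S\right) + 1 = 1 + S^{2} - 3 S$)
$k{\left(H \right)} 1563 = \left(1 + 18^{2} - 54\right) 1563 = \left(1 + 324 - 54\right) 1563 = 271 \cdot 1563 = 423573$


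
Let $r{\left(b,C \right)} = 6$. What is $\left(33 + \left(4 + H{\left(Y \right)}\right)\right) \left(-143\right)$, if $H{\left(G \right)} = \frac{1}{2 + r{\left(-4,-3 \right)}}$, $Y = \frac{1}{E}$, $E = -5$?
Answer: $- \frac{42471}{8} \approx -5308.9$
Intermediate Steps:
$Y = - \frac{1}{5}$ ($Y = \frac{1}{-5} = - \frac{1}{5} \approx -0.2$)
$H{\left(G \right)} = \frac{1}{8}$ ($H{\left(G \right)} = \frac{1}{2 + 6} = \frac{1}{8}$)
$\left(33 + \left(4 + H{\left(Y \right)}\right)\right) \left(-143\right) = \left(33 + \left(4 + \frac{1}{8}\right)\right) \left(-143\right) = \left(33 + \frac{33}{8}\right) \left(-143\right) = \frac{297}{8} \left(-143\right) = - \frac{42471}{8}$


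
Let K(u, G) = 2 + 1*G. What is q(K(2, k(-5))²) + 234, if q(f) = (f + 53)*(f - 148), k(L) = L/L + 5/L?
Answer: -7974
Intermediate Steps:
k(L) = 1 + 5/L
K(u, G) = 2 + G
q(f) = (-148 + f)*(53 + f) (q(f) = (53 + f)*(-148 + f) = (-148 + f)*(53 + f))
q(K(2, k(-5))²) + 234 = (-7844 + ((2 + (5 - 5)/(-5))²)² - 95*(2 + (5 - 5)/(-5))²) + 234 = (-7844 + ((2 - ⅕*0)²)² - 95*(2 - ⅕*0)²) + 234 = (-7844 + ((2 + 0)²)² - 95*(2 + 0)²) + 234 = (-7844 + (2²)² - 95*2²) + 234 = (-7844 + 4² - 95*4) + 234 = (-7844 + 16 - 380) + 234 = -8208 + 234 = -7974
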